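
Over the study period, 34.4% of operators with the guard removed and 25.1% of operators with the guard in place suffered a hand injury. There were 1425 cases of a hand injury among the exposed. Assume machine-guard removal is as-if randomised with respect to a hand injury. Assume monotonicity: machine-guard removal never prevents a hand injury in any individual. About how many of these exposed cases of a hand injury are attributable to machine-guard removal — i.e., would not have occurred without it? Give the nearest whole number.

p₁ = 0.344, p₀ = 0.251.
PN = (p₁ − p₀)/p₁ = (0.344 − 0.251) / 0.344 ≈ 0.27035.
Attributable cases ≈ PN × (exposed cases) = 0.27035 × 1425 ≈ 385.25.

about 385 cases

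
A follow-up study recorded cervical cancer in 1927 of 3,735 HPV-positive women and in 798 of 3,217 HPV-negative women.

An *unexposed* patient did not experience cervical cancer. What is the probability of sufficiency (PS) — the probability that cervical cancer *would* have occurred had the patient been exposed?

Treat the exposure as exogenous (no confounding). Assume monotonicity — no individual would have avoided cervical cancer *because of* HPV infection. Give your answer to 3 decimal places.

PS ≈ 0.356

p₁ = P(outcome | exposed) = 1927/3735 = 0.51593
p₀ = P(outcome | unexposed) = 798/3217 = 0.24806
Under exogeneity and monotonicity, PS = (p₁ − p₀) / (1 − p₀).
PS = (0.51593 − 0.24806) / (1 − 0.24806) = 0.26787 / 0.75194 ≈ 0.3562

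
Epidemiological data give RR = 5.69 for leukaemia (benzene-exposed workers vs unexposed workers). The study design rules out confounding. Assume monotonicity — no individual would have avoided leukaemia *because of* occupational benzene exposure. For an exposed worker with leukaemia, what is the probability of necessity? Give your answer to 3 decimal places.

Under exogeneity and monotonicity, PN = (RR − 1) / RR = 1 − 1/RR.
PN = (5.69 − 1) / 5.69 = 4.69 / 5.69 ≈ 0.8243

PN ≈ 0.824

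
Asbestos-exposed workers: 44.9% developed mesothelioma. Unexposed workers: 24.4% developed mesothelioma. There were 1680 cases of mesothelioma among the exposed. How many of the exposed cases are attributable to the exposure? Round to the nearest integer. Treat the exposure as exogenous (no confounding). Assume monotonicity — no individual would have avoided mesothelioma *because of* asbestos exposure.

about 767 cases

p₁ = 0.449, p₀ = 0.244.
PN = (p₁ − p₀)/p₁ = (0.449 − 0.244) / 0.449 ≈ 0.45657.
Attributable cases ≈ PN × (exposed cases) = 0.45657 × 1680 ≈ 767.04.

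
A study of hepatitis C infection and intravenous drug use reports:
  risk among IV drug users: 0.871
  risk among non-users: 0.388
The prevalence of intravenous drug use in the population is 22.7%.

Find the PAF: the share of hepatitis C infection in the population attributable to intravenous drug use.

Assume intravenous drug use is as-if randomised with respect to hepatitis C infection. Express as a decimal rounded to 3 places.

Let p₁ = 0.871, p₀ = 0.388.
Overall risk P(Y=1) = π·p₁ + (1−π)·p₀ = 0.227×0.871 + 0.773×0.388 = 0.49764.
Under exogeneity, PAF = [P(Y=1) − p₀] / P(Y=1).
PAF = (0.49764 − 0.388) / 0.49764 ≈ 0.2203

PAF ≈ 0.220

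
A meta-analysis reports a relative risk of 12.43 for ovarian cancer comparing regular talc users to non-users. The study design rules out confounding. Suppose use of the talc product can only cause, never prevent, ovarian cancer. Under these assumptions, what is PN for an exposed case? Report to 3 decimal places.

PN ≈ 0.920

Under exogeneity and monotonicity, PN = (RR − 1) / RR = 1 − 1/RR.
PN = (12.43 − 1) / 12.43 = 11.43 / 12.43 ≈ 0.9195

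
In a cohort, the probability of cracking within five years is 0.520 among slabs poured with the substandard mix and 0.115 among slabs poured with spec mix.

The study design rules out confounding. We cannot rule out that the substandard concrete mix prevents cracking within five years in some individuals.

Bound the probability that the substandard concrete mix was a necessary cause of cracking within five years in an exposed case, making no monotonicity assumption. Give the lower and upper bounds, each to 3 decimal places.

0.779 ≤ PN ≤ 1.000

Let p₁ = 0.52, p₀ = 0.115.
Under exogeneity alone the bounds on PN are max{0,(p₁−p₀)/p₁} ≤ PN ≤ min{1,(1−p₀)/p₁}.
  lower = (p₁ − p₀)/p₁ = 0.405 / 0.52 ≈ 0.7788
  upper = min{1, (1 − p₀)/p₁} = 0.885 / 0.52 ≈ 1.7019 → capped at 1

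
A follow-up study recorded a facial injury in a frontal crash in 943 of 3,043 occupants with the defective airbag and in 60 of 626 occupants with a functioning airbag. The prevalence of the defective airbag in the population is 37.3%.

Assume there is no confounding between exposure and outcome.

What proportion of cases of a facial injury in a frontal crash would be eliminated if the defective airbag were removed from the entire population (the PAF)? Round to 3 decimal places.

PAF ≈ 0.454

p₁ = P(outcome | exposed) = 943/3043 = 0.30989
p₀ = P(outcome | unexposed) = 60/626 = 0.095847
Overall risk P(Y=1) = π·p₁ + (1−π)·p₀ = 0.373×0.30989 + 0.627×0.095847 = 0.17569.
Under exogeneity, PAF = [P(Y=1) − p₀] / P(Y=1).
PAF = (0.17569 − 0.095847) / 0.17569 ≈ 0.4544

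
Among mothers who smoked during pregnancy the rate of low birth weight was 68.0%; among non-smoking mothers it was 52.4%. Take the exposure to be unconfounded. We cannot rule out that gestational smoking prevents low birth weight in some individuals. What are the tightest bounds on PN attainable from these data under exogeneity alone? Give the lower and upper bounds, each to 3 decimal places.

p₁ = 0.68, p₀ = 0.524.
Under exogeneity alone the bounds on PN are max{0,(p₁−p₀)/p₁} ≤ PN ≤ min{1,(1−p₀)/p₁}.
  lower = (p₁ − p₀)/p₁ = 0.156 / 0.68 ≈ 0.2294
  upper = min{1, (1 − p₀)/p₁} = 0.476 / 0.68 ≈ 0.7000

0.229 ≤ PN ≤ 0.700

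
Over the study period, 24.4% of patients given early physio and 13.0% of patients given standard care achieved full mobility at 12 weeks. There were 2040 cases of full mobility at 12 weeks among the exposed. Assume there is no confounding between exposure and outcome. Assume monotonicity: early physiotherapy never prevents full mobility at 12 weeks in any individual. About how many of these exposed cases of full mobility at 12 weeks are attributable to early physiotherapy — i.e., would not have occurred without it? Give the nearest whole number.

about 953 cases

p₁ = 0.244, p₀ = 0.13.
PN = (p₁ − p₀)/p₁ = (0.244 − 0.13) / 0.244 ≈ 0.46721.
Attributable cases ≈ PN × (exposed cases) = 0.46721 × 2040 ≈ 953.11.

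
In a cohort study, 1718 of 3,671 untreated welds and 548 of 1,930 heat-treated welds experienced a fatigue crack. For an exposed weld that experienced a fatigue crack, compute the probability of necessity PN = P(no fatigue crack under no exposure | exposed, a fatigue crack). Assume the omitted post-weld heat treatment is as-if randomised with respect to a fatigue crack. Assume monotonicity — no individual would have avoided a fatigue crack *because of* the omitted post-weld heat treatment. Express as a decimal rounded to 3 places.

p₁ = P(outcome | exposed) = 1718/3671 = 0.46799
p₀ = P(outcome | unexposed) = 548/1930 = 0.28394
Under exogeneity and monotonicity, PN = (p₁ − p₀) / p₁.
PN = (0.46799 − 0.28394) / 0.46799 = 0.18405 / 0.46799 ≈ 0.3933

PN ≈ 0.393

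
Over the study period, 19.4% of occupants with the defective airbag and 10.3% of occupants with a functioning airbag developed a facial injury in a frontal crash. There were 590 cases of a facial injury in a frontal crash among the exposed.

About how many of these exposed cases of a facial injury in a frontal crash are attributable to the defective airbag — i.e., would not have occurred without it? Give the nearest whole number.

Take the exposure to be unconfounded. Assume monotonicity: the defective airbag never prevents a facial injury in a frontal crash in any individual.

p₁ = 0.194, p₀ = 0.103.
PN = (p₁ − p₀)/p₁ = (0.194 − 0.103) / 0.194 ≈ 0.46907.
Attributable cases ≈ PN × (exposed cases) = 0.46907 × 590 ≈ 276.75.

about 277 cases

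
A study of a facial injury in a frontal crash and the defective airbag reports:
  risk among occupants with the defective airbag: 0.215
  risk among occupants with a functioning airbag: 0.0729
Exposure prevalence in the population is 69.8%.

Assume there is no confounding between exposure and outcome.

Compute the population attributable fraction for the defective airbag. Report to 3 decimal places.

Let p₁ = 0.215, p₀ = 0.0729.
Overall risk P(Y=1) = π·p₁ + (1−π)·p₀ = 0.698×0.215 + 0.302×0.0729 = 0.17209.
Under exogeneity, PAF = [P(Y=1) − p₀] / P(Y=1).
PAF = (0.17209 − 0.0729) / 0.17209 ≈ 0.5764

PAF ≈ 0.576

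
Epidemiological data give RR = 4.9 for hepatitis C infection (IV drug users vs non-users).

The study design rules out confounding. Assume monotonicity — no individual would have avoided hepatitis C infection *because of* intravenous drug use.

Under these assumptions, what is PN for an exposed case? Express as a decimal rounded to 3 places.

Under exogeneity and monotonicity, PN = (RR − 1) / RR = 1 − 1/RR.
PN = (4.9 − 1) / 4.9 = 3.9 / 4.9 ≈ 0.7959

PN ≈ 0.796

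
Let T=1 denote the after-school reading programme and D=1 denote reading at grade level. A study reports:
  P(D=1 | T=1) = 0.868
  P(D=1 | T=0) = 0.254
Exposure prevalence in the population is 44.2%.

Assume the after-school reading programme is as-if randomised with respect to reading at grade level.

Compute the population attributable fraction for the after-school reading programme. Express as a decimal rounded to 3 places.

PAF ≈ 0.517

Let p₁ = 0.868, p₀ = 0.254.
Overall risk P(Y=1) = π·p₁ + (1−π)·p₀ = 0.442×0.868 + 0.558×0.254 = 0.52539.
Under exogeneity, PAF = [P(Y=1) − p₀] / P(Y=1).
PAF = (0.52539 − 0.254) / 0.52539 ≈ 0.5165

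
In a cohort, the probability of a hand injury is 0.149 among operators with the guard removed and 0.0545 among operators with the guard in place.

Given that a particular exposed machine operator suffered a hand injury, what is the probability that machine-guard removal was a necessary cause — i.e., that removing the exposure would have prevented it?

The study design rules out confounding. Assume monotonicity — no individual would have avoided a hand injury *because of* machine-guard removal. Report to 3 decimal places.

Let p₁ = 0.149, p₀ = 0.0545.
Under exogeneity and monotonicity, PN = (p₁ − p₀) / p₁.
PN = (0.149 − 0.0545) / 0.149 = 0.0945 / 0.149 ≈ 0.6342

PN ≈ 0.634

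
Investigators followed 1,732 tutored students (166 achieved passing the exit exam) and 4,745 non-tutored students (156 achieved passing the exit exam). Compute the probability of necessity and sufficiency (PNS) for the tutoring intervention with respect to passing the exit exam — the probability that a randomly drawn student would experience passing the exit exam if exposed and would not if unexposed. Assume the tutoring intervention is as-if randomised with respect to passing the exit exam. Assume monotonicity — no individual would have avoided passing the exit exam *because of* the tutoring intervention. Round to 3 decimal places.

p₁ = P(outcome | exposed) = 166/1732 = 0.095843
p₀ = P(outcome | unexposed) = 156/4745 = 0.032877
Under exogeneity and monotonicity, PNS = p₁ − p₀.
PNS = 0.095843 − 0.032877 = 0.062966

PNS ≈ 0.063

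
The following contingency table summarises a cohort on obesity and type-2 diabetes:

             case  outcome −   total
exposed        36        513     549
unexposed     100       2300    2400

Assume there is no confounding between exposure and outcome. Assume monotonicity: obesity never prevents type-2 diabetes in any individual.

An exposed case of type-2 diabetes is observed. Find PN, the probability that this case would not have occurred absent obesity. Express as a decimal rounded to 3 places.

PN ≈ 0.365

p₁ = P(outcome | exposed) = 36/549 = 0.065574
p₀ = P(outcome | unexposed) = 100/2400 = 0.041667
Under exogeneity and monotonicity, PN = (p₁ − p₀) / p₁.
PN = (0.065574 − 0.041667) / 0.065574 = 0.023907 / 0.065574 ≈ 0.3646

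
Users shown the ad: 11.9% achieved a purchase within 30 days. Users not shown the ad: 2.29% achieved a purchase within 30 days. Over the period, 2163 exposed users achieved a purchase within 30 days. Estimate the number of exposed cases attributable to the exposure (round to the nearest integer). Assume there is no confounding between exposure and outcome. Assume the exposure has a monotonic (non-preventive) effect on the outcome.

about 1747 cases

p₁ = 0.119, p₀ = 0.0229.
PN = (p₁ − p₀)/p₁ = (0.119 − 0.0229) / 0.119 ≈ 0.80756.
Attributable cases ≈ PN × (exposed cases) = 0.80756 × 2163 ≈ 1746.76.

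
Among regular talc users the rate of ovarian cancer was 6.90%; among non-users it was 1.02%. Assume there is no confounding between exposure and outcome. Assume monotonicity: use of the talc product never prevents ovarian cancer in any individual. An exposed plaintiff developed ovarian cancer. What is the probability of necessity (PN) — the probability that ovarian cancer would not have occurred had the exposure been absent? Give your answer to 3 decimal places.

p₁ = 0.069, p₀ = 0.0102.
Under exogeneity and monotonicity, PN = (p₁ − p₀) / p₁.
PN = (0.069 − 0.0102) / 0.069 = 0.0588 / 0.069 ≈ 0.8522

PN ≈ 0.852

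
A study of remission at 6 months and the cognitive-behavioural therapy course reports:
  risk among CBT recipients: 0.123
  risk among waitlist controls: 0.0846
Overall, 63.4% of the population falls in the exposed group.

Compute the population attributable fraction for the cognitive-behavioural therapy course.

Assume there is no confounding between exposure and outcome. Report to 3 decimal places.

PAF ≈ 0.223

Let p₁ = 0.123, p₀ = 0.0846.
Overall risk P(Y=1) = π·p₁ + (1−π)·p₀ = 0.634×0.123 + 0.366×0.0846 = 0.10895.
Under exogeneity, PAF = [P(Y=1) − p₀] / P(Y=1).
PAF = (0.10895 − 0.0846) / 0.10895 ≈ 0.2235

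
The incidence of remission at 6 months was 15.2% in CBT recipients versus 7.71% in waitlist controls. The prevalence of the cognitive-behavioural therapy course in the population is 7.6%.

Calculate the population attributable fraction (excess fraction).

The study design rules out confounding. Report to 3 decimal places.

PAF ≈ 0.069

p₁ = 0.152, p₀ = 0.0771.
Overall risk P(Y=1) = π·p₁ + (1−π)·p₀ = 0.076×0.152 + 0.924×0.0771 = 0.082792.
Under exogeneity, PAF = [P(Y=1) − p₀] / P(Y=1).
PAF = (0.082792 − 0.0771) / 0.082792 ≈ 0.0688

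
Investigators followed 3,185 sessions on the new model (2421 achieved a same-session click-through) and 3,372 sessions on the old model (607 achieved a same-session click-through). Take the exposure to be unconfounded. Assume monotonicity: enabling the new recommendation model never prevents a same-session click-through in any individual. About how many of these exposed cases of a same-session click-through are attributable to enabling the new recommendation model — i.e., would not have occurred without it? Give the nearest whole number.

p₁ = P(outcome | exposed) = 2421/3185 = 0.76013
p₀ = P(outcome | unexposed) = 607/3372 = 0.18001
PN = (p₁ − p₀)/p₁ = (0.76013 − 0.18001) / 0.76013 ≈ 0.76318.
Attributable cases ≈ PN × (exposed cases) = 0.76318 × 2421 ≈ 1847.66.

about 1848 cases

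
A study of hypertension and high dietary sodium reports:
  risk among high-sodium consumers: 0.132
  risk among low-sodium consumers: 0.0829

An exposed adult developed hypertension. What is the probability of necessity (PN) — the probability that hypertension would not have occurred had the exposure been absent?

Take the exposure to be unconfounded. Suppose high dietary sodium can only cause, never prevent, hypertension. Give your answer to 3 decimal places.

PN ≈ 0.372

Let p₁ = 0.132, p₀ = 0.0829.
Under exogeneity and monotonicity, PN = (p₁ − p₀) / p₁.
PN = (0.132 − 0.0829) / 0.132 = 0.0491 / 0.132 ≈ 0.3720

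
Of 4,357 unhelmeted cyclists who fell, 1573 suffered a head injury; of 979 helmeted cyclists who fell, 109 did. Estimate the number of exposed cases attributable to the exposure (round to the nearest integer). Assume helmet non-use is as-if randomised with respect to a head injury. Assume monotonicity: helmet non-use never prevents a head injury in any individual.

p₁ = P(outcome | exposed) = 1573/4357 = 0.36103
p₀ = P(outcome | unexposed) = 109/979 = 0.11134
PN = (p₁ − p₀)/p₁ = (0.36103 − 0.11134) / 0.36103 ≈ 0.69161.
Attributable cases ≈ PN × (exposed cases) = 0.69161 × 1573 ≈ 1087.90.

about 1088 cases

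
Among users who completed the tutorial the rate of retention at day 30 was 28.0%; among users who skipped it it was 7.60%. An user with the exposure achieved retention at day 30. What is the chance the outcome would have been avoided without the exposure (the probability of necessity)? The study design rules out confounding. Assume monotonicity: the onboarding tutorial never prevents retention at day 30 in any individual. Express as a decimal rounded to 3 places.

PN ≈ 0.729

p₁ = 0.28, p₀ = 0.076.
Under exogeneity and monotonicity, PN = (p₁ − p₀) / p₁.
PN = (0.28 − 0.076) / 0.28 = 0.204 / 0.28 ≈ 0.7286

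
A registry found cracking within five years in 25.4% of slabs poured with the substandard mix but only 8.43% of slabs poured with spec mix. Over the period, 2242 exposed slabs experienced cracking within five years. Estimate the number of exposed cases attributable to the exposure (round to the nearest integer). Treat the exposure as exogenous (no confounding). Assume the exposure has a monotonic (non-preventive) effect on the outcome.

p₁ = 0.254, p₀ = 0.0843.
PN = (p₁ − p₀)/p₁ = (0.254 − 0.0843) / 0.254 ≈ 0.66811.
Attributable cases ≈ PN × (exposed cases) = 0.66811 × 2242 ≈ 1497.90.

about 1498 cases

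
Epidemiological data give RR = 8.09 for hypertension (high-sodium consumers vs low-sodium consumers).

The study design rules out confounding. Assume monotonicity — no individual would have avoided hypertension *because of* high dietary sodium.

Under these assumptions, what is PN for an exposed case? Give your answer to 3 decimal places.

Under exogeneity and monotonicity, PN = (RR − 1) / RR = 1 − 1/RR.
PN = (8.09 − 1) / 8.09 = 7.09 / 8.09 ≈ 0.8764

PN ≈ 0.876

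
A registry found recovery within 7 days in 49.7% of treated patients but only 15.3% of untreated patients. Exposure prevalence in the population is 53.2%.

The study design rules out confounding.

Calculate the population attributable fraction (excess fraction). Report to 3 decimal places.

p₁ = 0.497, p₀ = 0.153.
Overall risk P(Y=1) = π·p₁ + (1−π)·p₀ = 0.532×0.497 + 0.468×0.153 = 0.33601.
Under exogeneity, PAF = [P(Y=1) − p₀] / P(Y=1).
PAF = (0.33601 − 0.153) / 0.33601 ≈ 0.5447

PAF ≈ 0.545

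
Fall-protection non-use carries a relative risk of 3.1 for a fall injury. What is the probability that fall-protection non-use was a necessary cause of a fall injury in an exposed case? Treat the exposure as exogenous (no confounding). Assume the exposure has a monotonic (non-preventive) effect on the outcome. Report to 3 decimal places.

Under exogeneity and monotonicity, PN = (RR − 1) / RR = 1 − 1/RR.
PN = (3.1 − 1) / 3.1 = 2.1 / 3.1 ≈ 0.6774

PN ≈ 0.677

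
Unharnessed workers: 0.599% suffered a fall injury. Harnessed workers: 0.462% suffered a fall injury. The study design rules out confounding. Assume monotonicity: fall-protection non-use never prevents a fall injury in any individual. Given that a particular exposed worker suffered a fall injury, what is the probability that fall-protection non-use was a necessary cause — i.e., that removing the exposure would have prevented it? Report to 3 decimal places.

PN ≈ 0.229

p₁ = 0.00599, p₀ = 0.00462.
Under exogeneity and monotonicity, PN = (p₁ − p₀) / p₁.
PN = (0.00599 − 0.00462) / 0.00599 = 0.00137 / 0.00599 ≈ 0.2287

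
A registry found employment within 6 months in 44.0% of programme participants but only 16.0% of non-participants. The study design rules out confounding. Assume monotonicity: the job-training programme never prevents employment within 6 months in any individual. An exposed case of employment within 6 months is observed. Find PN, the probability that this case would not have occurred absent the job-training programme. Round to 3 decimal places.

PN ≈ 0.636

p₁ = 0.44, p₀ = 0.16.
Under exogeneity and monotonicity, PN = (p₁ − p₀) / p₁.
PN = (0.44 − 0.16) / 0.44 = 0.28 / 0.44 ≈ 0.6364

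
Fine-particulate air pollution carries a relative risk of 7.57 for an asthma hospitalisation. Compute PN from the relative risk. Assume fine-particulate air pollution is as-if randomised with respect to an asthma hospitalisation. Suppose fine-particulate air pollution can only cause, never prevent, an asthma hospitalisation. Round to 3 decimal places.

PN ≈ 0.868

Under exogeneity and monotonicity, PN = (RR − 1) / RR = 1 − 1/RR.
PN = (7.57 − 1) / 7.57 = 6.57 / 7.57 ≈ 0.8679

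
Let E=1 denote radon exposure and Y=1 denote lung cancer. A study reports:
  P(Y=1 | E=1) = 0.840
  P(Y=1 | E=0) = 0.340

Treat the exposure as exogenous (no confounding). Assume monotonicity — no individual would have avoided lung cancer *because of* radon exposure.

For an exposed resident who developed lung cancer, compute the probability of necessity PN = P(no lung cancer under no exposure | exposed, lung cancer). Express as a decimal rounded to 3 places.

Let p₁ = 0.84, p₀ = 0.34.
Under exogeneity and monotonicity, PN = (p₁ − p₀) / p₁.
PN = (0.84 − 0.34) / 0.84 = 0.5 / 0.84 ≈ 0.5952

PN ≈ 0.595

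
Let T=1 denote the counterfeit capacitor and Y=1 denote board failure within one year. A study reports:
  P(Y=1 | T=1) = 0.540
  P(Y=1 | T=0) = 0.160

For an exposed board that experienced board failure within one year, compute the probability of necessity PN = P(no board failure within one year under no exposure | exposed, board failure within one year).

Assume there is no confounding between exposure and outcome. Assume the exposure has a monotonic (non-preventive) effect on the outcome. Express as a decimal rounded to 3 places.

PN ≈ 0.704

Let p₁ = 0.54, p₀ = 0.16.
Under exogeneity and monotonicity, PN = (p₁ − p₀) / p₁.
PN = (0.54 − 0.16) / 0.54 = 0.38 / 0.54 ≈ 0.7037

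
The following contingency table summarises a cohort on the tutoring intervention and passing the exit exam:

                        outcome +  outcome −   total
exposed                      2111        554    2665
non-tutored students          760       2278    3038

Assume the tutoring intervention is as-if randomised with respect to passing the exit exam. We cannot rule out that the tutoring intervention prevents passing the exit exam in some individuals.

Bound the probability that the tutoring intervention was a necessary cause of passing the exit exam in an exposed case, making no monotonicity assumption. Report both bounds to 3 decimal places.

p₁ = P(outcome | exposed) = 2111/2665 = 0.79212
p₀ = P(outcome | unexposed) = 760/3038 = 0.25016
Under exogeneity alone the bounds on PN are max{0,(p₁−p₀)/p₁} ≤ PN ≤ min{1,(1−p₀)/p₁}.
  lower = (p₁ − p₀)/p₁ = 0.54196 / 0.79212 ≈ 0.6842
  upper = min{1, (1 − p₀)/p₁} = 0.74984 / 0.79212 ≈ 0.9466

0.684 ≤ PN ≤ 0.947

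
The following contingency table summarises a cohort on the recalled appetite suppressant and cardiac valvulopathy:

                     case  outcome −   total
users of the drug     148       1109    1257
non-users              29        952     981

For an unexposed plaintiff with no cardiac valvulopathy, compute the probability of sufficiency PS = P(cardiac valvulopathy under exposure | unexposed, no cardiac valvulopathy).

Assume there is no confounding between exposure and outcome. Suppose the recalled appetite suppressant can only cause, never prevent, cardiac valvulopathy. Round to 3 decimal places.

PS ≈ 0.091

p₁ = P(outcome | exposed) = 148/1257 = 0.11774
p₀ = P(outcome | unexposed) = 29/981 = 0.029562
Under exogeneity and monotonicity, PS = (p₁ − p₀)/(1 − p₀).
PS = (0.11774 − 0.029562) / 0.97044 ≈ 0.0909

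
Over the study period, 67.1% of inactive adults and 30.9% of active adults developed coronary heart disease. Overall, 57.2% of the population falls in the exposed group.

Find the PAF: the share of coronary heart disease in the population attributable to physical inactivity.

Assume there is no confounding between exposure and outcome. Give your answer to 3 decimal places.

p₁ = 0.671, p₀ = 0.309.
Overall risk P(Y=1) = π·p₁ + (1−π)·p₀ = 0.572×0.671 + 0.428×0.309 = 0.51606.
Under exogeneity, PAF = [P(Y=1) − p₀] / P(Y=1).
PAF = (0.51606 − 0.309) / 0.51606 ≈ 0.4012

PAF ≈ 0.401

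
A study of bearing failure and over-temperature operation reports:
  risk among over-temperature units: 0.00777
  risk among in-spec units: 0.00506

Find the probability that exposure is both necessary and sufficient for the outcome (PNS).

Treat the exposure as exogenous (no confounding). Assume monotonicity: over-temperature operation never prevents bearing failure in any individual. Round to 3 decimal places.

Let p₁ = 0.00777, p₀ = 0.00506.
Under exogeneity and monotonicity, PNS = p₁ − p₀.
PNS = 0.00777 − 0.00506 = 0.00271

PNS ≈ 0.003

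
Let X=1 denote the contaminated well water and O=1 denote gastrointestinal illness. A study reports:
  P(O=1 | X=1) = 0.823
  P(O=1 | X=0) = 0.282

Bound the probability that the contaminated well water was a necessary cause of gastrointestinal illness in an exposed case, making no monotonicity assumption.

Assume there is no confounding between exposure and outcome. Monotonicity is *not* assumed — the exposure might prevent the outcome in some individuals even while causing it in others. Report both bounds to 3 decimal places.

Let p₁ = 0.823, p₀ = 0.282.
Under exogeneity alone the bounds on PN are max{0,(p₁−p₀)/p₁} ≤ PN ≤ min{1,(1−p₀)/p₁}.
  lower = (p₁ − p₀)/p₁ = 0.541 / 0.823 ≈ 0.6574
  upper = min{1, (1 − p₀)/p₁} = 0.718 / 0.823 ≈ 0.8724

0.657 ≤ PN ≤ 0.872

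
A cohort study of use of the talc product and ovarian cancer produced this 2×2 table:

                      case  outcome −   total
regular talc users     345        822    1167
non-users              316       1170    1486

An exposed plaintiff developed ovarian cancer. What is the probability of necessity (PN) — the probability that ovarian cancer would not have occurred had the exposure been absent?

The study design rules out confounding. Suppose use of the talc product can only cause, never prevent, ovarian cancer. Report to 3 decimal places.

PN ≈ 0.281

p₁ = P(outcome | exposed) = 345/1167 = 0.29563
p₀ = P(outcome | unexposed) = 316/1486 = 0.21265
Under exogeneity and monotonicity, PN = (p₁ − p₀) / p₁.
PN = (0.29563 − 0.21265) / 0.29563 = 0.082978 / 0.29563 ≈ 0.2807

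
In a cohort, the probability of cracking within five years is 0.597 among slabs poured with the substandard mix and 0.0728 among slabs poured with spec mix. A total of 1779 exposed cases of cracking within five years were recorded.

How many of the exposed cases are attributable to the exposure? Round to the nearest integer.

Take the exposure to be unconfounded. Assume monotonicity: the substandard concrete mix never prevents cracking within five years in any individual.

about 1562 cases

Let p₁ = 0.597, p₀ = 0.0728.
PN = (p₁ − p₀)/p₁ = (0.597 − 0.0728) / 0.597 ≈ 0.87806.
Attributable cases ≈ PN × (exposed cases) = 0.87806 × 1779 ≈ 1562.06.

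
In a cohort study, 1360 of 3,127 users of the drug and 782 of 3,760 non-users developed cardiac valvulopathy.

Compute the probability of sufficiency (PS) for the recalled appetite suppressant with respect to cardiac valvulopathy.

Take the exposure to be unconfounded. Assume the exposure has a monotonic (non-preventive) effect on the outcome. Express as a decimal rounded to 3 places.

p₁ = P(outcome | exposed) = 1360/3127 = 0.43492
p₀ = P(outcome | unexposed) = 782/3760 = 0.20798
Under exogeneity and monotonicity, PS = (p₁ − p₀) / (1 − p₀).
PS = (0.43492 − 0.20798) / (1 − 0.20798) = 0.22694 / 0.79202 ≈ 0.2865

PS ≈ 0.287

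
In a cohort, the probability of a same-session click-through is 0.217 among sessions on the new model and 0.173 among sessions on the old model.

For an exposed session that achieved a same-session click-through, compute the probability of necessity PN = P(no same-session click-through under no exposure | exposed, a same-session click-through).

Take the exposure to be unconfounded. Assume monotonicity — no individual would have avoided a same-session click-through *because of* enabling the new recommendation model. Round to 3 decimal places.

Let p₁ = 0.217, p₀ = 0.173.
Under exogeneity and monotonicity, PN = (p₁ − p₀) / p₁.
PN = (0.217 − 0.173) / 0.217 = 0.044 / 0.217 ≈ 0.2028

PN ≈ 0.203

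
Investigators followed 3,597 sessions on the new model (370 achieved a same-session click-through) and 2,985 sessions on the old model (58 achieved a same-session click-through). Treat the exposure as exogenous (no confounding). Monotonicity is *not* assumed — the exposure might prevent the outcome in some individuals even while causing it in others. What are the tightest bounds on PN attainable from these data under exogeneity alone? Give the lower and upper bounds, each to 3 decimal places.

0.811 ≤ PN ≤ 1.000

p₁ = P(outcome | exposed) = 370/3597 = 0.10286
p₀ = P(outcome | unexposed) = 58/2985 = 0.01943
Under exogeneity alone the bounds on PN are max{0,(p₁−p₀)/p₁} ≤ PN ≤ min{1,(1−p₀)/p₁}.
  lower = (p₁ − p₀)/p₁ = 0.083433 / 0.10286 ≈ 0.8111
  upper = min{1, (1 − p₀)/p₁} = 0.98057 / 0.10286 ≈ 9.5327 → capped at 1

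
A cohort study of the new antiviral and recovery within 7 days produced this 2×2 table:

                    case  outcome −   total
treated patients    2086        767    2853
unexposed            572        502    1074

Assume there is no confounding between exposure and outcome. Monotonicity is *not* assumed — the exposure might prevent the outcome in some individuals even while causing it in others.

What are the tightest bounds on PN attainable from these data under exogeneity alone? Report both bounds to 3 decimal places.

p₁ = P(outcome | exposed) = 2086/2853 = 0.73116
p₀ = P(outcome | unexposed) = 572/1074 = 0.53259
Under exogeneity alone the bounds on PN are max{0,(p₁−p₀)/p₁} ≤ PN ≤ min{1,(1−p₀)/p₁}.
  lower = (p₁ − p₀)/p₁ = 0.19857 / 0.73116 ≈ 0.2716
  upper = min{1, (1 − p₀)/p₁} = 0.46741 / 0.73116 ≈ 0.6393

0.272 ≤ PN ≤ 0.639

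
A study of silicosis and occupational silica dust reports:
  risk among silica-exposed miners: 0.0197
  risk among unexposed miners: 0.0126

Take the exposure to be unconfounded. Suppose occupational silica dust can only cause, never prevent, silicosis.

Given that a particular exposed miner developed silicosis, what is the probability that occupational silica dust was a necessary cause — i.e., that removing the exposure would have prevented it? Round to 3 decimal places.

PN ≈ 0.360

Let p₁ = 0.0197, p₀ = 0.0126.
Under exogeneity and monotonicity, PN = (p₁ − p₀) / p₁.
PN = (0.0197 − 0.0126) / 0.0197 = 0.0071 / 0.0197 ≈ 0.3604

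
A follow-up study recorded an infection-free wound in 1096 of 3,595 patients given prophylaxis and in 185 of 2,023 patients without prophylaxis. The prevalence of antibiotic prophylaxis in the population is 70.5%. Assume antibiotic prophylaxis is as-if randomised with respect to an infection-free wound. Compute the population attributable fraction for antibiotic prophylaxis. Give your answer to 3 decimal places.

PAF ≈ 0.622

p₁ = P(outcome | exposed) = 1096/3595 = 0.30487
p₀ = P(outcome | unexposed) = 185/2023 = 0.091448
Overall risk P(Y=1) = π·p₁ + (1−π)·p₀ = 0.705×0.30487 + 0.295×0.091448 = 0.24191.
Under exogeneity, PAF = [P(Y=1) − p₀] / P(Y=1).
PAF = (0.24191 − 0.091448) / 0.24191 ≈ 0.6220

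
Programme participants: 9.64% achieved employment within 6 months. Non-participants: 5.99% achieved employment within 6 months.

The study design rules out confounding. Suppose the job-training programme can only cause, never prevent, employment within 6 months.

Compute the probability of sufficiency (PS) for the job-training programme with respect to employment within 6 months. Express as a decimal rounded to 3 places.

PS ≈ 0.039

p₁ = 0.0964, p₀ = 0.0599.
Under exogeneity and monotonicity, PS = (p₁ − p₀) / (1 − p₀).
PS = (0.0964 − 0.0599) / (1 − 0.0599) = 0.0365 / 0.9401 ≈ 0.0388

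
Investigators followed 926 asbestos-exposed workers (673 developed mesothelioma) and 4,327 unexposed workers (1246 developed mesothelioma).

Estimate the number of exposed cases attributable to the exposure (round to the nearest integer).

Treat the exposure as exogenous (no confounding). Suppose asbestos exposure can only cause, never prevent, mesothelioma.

about 406 cases

p₁ = P(outcome | exposed) = 673/926 = 0.72678
p₀ = P(outcome | unexposed) = 1246/4327 = 0.28796
PN = (p₁ − p₀)/p₁ = (0.72678 − 0.28796) / 0.72678 ≈ 0.60379.
Attributable cases ≈ PN × (exposed cases) = 0.60379 × 673 ≈ 406.35.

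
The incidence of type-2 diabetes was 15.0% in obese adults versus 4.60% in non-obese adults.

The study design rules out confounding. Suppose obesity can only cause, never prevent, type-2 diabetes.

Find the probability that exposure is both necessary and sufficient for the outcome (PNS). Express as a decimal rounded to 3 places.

p₁ = 0.15, p₀ = 0.046.
Under exogeneity and monotonicity, PNS = p₁ − p₀.
PNS = 0.15 − 0.046 = 0.104

PNS ≈ 0.104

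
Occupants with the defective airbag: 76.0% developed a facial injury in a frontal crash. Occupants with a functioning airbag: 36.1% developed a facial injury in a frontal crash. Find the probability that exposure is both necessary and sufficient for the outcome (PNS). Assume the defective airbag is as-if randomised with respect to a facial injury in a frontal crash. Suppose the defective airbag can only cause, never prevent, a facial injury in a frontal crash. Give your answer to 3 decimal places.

p₁ = 0.76, p₀ = 0.361.
Under exogeneity and monotonicity, PNS = p₁ − p₀.
PNS = 0.76 − 0.361 = 0.399

PNS ≈ 0.399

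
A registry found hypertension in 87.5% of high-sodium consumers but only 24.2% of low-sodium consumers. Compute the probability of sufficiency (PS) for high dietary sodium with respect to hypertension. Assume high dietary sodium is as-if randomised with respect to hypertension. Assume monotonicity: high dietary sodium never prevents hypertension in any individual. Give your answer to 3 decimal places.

p₁ = 0.875, p₀ = 0.242.
Under exogeneity and monotonicity, PS = (p₁ − p₀) / (1 − p₀).
PS = (0.875 − 0.242) / (1 − 0.242) = 0.633 / 0.758 ≈ 0.8351

PS ≈ 0.835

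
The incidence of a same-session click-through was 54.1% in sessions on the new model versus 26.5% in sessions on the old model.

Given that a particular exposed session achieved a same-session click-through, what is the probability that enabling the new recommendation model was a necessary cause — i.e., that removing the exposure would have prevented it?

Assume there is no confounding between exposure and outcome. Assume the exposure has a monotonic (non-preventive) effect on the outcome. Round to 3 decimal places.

PN ≈ 0.510

p₁ = 0.541, p₀ = 0.265.
Under exogeneity and monotonicity, PN = (p₁ − p₀) / p₁.
PN = (0.541 − 0.265) / 0.541 = 0.276 / 0.541 ≈ 0.5102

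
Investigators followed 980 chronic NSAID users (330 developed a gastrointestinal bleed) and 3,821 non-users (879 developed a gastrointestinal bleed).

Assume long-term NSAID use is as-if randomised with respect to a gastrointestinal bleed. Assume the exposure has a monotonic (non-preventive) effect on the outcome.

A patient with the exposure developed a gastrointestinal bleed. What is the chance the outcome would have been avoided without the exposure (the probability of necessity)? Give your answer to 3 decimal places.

p₁ = P(outcome | exposed) = 330/980 = 0.33673
p₀ = P(outcome | unexposed) = 879/3821 = 0.23004
Under exogeneity and monotonicity, PN = (p₁ − p₀) / p₁.
PN = (0.33673 − 0.23004) / 0.33673 = 0.10669 / 0.33673 ≈ 0.3168

PN ≈ 0.317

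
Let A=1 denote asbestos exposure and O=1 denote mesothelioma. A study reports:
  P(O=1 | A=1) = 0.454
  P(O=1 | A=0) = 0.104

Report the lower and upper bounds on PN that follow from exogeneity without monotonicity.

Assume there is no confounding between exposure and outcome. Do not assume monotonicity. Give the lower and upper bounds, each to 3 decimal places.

Let p₁ = 0.454, p₀ = 0.104.
Under exogeneity alone the bounds on PN are max{0,(p₁−p₀)/p₁} ≤ PN ≤ min{1,(1−p₀)/p₁}.
  lower = (p₁ − p₀)/p₁ = 0.35 / 0.454 ≈ 0.7709
  upper = min{1, (1 − p₀)/p₁} = 0.896 / 0.454 ≈ 1.9736 → capped at 1

0.771 ≤ PN ≤ 1.000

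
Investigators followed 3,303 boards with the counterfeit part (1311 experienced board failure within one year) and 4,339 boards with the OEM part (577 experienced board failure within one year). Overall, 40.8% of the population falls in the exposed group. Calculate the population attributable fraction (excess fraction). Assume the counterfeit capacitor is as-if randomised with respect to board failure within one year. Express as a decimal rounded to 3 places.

p₁ = P(outcome | exposed) = 1311/3303 = 0.39691
p₀ = P(outcome | unexposed) = 577/4339 = 0.13298
Overall risk P(Y=1) = π·p₁ + (1−π)·p₀ = 0.408×0.39691 + 0.592×0.13298 = 0.24066.
Under exogeneity, PAF = [P(Y=1) − p₀] / P(Y=1).
PAF = (0.24066 − 0.13298) / 0.24066 ≈ 0.4474

PAF ≈ 0.447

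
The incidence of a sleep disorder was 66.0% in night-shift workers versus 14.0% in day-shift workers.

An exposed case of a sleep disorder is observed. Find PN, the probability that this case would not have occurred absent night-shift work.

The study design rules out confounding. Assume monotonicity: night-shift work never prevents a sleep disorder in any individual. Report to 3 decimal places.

PN ≈ 0.788

p₁ = 0.66, p₀ = 0.14.
Under exogeneity and monotonicity, PN = (p₁ − p₀) / p₁.
PN = (0.66 − 0.14) / 0.66 = 0.52 / 0.66 ≈ 0.7879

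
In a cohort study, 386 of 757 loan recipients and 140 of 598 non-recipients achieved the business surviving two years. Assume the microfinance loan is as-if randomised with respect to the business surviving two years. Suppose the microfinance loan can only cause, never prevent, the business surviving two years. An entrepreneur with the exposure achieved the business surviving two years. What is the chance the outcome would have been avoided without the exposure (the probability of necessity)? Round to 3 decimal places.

p₁ = P(outcome | exposed) = 386/757 = 0.50991
p₀ = P(outcome | unexposed) = 140/598 = 0.23411
Under exogeneity and monotonicity, PN = (p₁ − p₀) / p₁.
PN = (0.50991 − 0.23411) / 0.50991 = 0.27579 / 0.50991 ≈ 0.5409

PN ≈ 0.541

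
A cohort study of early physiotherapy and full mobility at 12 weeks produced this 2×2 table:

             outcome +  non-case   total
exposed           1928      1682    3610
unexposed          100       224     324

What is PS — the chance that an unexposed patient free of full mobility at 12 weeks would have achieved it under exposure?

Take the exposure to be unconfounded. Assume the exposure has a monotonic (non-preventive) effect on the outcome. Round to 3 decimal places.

PS ≈ 0.326

p₁ = P(outcome | exposed) = 1928/3610 = 0.53407
p₀ = P(outcome | unexposed) = 100/324 = 0.30864
Under exogeneity and monotonicity, PS = (p₁ − p₀) / (1 − p₀).
PS = (0.53407 − 0.30864) / (1 − 0.30864) = 0.22543 / 0.69136 ≈ 0.3261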